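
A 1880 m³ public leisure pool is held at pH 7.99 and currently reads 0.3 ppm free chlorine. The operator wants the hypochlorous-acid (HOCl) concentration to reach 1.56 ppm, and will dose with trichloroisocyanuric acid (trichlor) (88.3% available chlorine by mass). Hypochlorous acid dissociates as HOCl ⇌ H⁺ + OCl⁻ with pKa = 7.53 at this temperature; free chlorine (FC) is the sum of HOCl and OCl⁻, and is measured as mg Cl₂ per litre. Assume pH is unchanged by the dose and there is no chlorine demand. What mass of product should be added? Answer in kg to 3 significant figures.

12.3 kg

Volume: 1880 m³ = 1,880,000 L.
[OCl⁻]/[HOCl] = 10^(pH − pKa) = 10^(7.99 − 7.53) = 2.884; fraction as HOCl = 1/(1 + 2.884) = 0.2575.
Free chlorine required for 1.56 ppm HOCl: 1.56 / 0.2575 = 6.059 ppm.
FC to add: 6.059 − 0.3 = 5.759 mg/L as Cl₂.
Cl₂ equivalent: 5.759 mg/L × 1,880,000 L = 10,830 g.
Product at 88.3% available Cl: 10,830 / 0.883 = 12,260 g.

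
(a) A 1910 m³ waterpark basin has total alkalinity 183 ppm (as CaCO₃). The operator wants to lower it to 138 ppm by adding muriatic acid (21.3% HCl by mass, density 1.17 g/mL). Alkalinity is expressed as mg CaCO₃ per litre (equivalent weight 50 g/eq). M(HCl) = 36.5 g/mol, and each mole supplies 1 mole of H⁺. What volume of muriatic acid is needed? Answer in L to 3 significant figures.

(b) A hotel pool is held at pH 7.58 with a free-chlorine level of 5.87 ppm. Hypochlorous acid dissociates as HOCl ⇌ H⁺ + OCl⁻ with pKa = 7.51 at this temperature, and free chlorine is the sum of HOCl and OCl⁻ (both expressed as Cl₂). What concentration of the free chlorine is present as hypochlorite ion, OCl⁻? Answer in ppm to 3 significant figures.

(a) Volume: 1910 m³ = 1,910,000 L.
(a) Alkalinity to neutralize: (183 − 138) = 45 mg/L as CaCO₃ × 1,910,000 L = 85,950 g as CaCO₃.
(a) Equivalents of H⁺ required: 85,950 ÷ 50 g/eq = 1719 eq = 1719 mol HCl.
(a) Mass of HCl: 1719 × 36.5 = 62,740 g.
(a) Mass of 21.3% solution: 62,740 / 0.213 = 294,600 g.
(a) Volume: 294,600 g ÷ 1.17 g/mL = 251,800 mL.

(b) [OCl⁻]/[HOCl] = 10^(pH − pKa) = 10^(7.58 − 7.51) = 10^0.07 = 1.175.
(b) Fraction as HOCl = 1 / (1 + 1.175) = 0.4598.
(b) OCl⁻ = (1 − 0.4598) × 5.87 ppm = 3.171 ppm.

(a) 252 L; (b) 3.17 ppm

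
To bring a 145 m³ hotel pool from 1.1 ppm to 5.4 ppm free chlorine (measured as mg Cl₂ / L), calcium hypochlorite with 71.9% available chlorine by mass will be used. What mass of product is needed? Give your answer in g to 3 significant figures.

867 g

Volume: 145 m³ = 145,000 L.
Chlorine deficit: 5.4 − 1.1 = 4.3 ppm = 4.3 mg/L as Cl₂.
Cl₂ equivalent needed: 4.3 mg/L × 145,000 L = 623,500 mg = 623.5 g.
Product at 71.9% available chlorine: 623.5 / 0.719 = 867.2 g.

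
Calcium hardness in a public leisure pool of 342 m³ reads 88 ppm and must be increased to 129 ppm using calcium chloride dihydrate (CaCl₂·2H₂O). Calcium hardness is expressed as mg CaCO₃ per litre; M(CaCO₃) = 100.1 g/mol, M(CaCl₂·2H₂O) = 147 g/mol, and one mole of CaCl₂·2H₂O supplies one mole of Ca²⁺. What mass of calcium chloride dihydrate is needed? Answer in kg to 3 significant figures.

20.6 kg

Volume: 342 m³ = 342,000 L.
Hardness to add: (129 − 88) = 41 mg/L as CaCO₃ × 342,000 L = 14,020 g as CaCO₃.
Moles of Ca²⁺ (1 mol Ca²⁺ ≡ 1 mol CaCO₃): 14,020 / 100.1 g/mol = 140.1 mol.
Mass of CaCl₂·2H₂O: 140.1 × 147 = 20,590 g.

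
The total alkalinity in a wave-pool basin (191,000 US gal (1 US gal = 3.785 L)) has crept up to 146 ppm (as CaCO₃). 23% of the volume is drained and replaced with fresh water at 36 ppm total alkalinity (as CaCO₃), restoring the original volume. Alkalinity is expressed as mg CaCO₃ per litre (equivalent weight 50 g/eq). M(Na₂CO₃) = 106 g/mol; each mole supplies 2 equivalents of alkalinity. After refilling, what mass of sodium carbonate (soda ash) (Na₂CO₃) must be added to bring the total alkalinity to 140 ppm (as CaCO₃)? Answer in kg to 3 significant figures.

Volume: 191,000 US gal × 3.785 L/gal = 722,935 L.
After draining 23% and refilling: 146 × 0.77 + 36 × 0.23 = 120.7 ppm.
Deficit to target: 140 − 120.7 = 19.3 mg/L.
As CaCO₃: 19.3 mg/L × 722,935 L = 13,950 g; ÷ 50 g/eq ÷ 2 = 139.5 mol Na₂CO₃.
Mass: 139.5 × 106 = 14,790 g.

14.8 kg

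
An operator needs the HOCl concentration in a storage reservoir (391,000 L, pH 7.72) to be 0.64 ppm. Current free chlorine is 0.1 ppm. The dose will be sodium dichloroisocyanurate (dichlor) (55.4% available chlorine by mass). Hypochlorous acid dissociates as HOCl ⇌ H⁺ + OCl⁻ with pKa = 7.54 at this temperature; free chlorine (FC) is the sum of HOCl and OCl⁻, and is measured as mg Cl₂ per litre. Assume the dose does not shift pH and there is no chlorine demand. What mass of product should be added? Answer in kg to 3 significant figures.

[OCl⁻]/[HOCl] = 10^(pH − pKa) = 10^(7.72 − 7.54) = 1.514; fraction as HOCl = 1/(1 + 1.514) = 0.3978.
Free chlorine required for 0.64 ppm HOCl: 0.64 / 0.3978 = 1.609 ppm.
FC to add: 1.609 − 0.1 = 1.509 mg/L as Cl₂.
Cl₂ equivalent: 1.509 mg/L × 391,000 L = 589.9 g.
Product at 55.4% available Cl: 589.9 / 0.554 = 1065 g.

1.06 kg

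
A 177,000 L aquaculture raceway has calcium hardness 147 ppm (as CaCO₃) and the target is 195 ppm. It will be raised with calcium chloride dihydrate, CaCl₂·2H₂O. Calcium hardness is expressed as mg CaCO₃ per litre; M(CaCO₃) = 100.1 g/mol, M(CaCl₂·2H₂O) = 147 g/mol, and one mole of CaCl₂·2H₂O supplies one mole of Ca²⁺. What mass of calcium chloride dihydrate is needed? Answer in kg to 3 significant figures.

12.5 kg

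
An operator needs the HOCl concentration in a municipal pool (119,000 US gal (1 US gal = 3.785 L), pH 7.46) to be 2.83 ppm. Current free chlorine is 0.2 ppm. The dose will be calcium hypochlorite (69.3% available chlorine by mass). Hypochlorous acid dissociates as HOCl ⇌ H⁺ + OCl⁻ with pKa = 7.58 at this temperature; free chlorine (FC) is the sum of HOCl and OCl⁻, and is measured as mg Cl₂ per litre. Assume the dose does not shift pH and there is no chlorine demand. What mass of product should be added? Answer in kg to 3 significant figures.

Volume: 119,000 US gal × 3.785 L/gal = 450,415 L.
[OCl⁻]/[HOCl] = 10^(pH − pKa) = 10^(7.46 − 7.58) = 0.7586; fraction as HOCl = 1/(1 + 0.7586) = 0.5686.
Free chlorine required for 2.83 ppm HOCl: 2.83 / 0.5686 = 4.977 ppm.
FC to add: 4.977 − 0.2 = 4.777 mg/L as Cl₂.
Cl₂ equivalent: 4.777 mg/L × 450,415 L = 2152 g.
Product at 69.3% available Cl: 2152 / 0.693 = 3105 g.

3.10 kg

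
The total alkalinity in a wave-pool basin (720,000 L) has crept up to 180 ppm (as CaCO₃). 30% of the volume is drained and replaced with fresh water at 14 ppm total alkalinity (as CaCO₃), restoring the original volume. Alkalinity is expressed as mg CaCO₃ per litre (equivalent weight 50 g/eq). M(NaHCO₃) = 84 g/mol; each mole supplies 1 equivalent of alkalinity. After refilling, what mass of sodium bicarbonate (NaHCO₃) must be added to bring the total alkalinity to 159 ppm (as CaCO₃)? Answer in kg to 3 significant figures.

After draining 30% and refilling: 180 × 0.70 + 14 × 0.30 = 130.2 ppm.
Deficit to target: 159 − 130.2 = 28.8 mg/L.
As CaCO₃: 28.8 mg/L × 720,000 L = 20,740 g; ÷ 50 g/eq ÷ 1 = 414.7 mol NaHCO₃.
Mass: 414.7 × 84 = 34,840 g.

34.8 kg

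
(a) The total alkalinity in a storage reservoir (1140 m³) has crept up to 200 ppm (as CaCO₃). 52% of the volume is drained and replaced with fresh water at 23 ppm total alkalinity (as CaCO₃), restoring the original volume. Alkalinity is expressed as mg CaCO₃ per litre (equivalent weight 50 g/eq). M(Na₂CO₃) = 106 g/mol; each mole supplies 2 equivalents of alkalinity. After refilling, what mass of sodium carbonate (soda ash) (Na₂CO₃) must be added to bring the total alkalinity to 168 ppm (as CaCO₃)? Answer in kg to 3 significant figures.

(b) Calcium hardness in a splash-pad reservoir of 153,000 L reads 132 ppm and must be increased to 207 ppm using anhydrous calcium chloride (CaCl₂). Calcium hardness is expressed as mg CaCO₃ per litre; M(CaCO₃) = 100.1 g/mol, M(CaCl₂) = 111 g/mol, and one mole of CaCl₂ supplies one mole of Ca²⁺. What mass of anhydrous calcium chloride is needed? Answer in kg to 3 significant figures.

(a) 72.6 kg; (b) 12.7 kg

(a) Volume: 1140 m³ = 1,140,000 L.
(a) After draining 52% and refilling: 200 × 0.48 + 23 × 0.52 = 107.96 ppm.
(a) Deficit to target: 168 − 107.96 = 60.04 mg/L.
(a) As CaCO₃: 60.04 mg/L × 1,140,000 L = 68,450 g; ÷ 50 g/eq ÷ 2 = 684.5 mol Na₂CO₃.
(a) Mass: 684.5 × 106 = 72,550 g.

(b) Hardness to add: (207 − 132) = 75 mg/L as CaCO₃ × 153,000 L = 11,480 g as CaCO₃.
(b) Moles of Ca²⁺ (1 mol Ca²⁺ ≡ 1 mol CaCO₃): 11,480 / 100.1 g/mol = 114.6 mol.
(b) Mass of CaCl₂: 114.6 × 111 = 12,720 g.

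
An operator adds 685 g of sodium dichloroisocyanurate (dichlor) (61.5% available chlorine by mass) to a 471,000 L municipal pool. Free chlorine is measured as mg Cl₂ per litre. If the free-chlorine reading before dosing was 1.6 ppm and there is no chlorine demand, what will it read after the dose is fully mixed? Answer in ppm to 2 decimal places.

Available chlorine delivered: 685 g × 0.615 = 421.3 g as Cl₂.
Concentration rise: 421.3 g / 471,000 L = 0.8944 mg/L = 0.89 ppm.
Final FC: 1.6 + 0.89 = 2.49 ppm.

2.49 ppm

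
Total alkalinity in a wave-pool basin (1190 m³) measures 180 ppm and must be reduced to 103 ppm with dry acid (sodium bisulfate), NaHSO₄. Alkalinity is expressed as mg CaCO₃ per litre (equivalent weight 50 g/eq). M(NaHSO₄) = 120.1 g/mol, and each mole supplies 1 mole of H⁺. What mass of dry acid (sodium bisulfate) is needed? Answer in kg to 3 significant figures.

Volume: 1190 m³ = 1,190,000 L.
Alkalinity to neutralize: (180 − 103) = 77 mg/L as CaCO₃ × 1,190,000 L = 91,630 g as CaCO₃.
Equivalents of H⁺ required: 91,630 ÷ 50 g/eq = 1833 eq = 1833 mol NaHSO₄.
Mass of NaHSO₄: 1833 × 120.1 = 220,100 g.

220 kg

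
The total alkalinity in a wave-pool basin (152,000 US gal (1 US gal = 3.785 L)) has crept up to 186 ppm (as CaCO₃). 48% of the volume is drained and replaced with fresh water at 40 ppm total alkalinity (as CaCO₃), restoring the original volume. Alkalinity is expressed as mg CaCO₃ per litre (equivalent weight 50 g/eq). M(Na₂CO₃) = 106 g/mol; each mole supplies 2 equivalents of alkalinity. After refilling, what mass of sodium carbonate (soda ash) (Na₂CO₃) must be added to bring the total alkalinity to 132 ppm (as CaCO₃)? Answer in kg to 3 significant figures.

9.81 kg

Volume: 152,000 US gal × 3.785 L/gal = 575,320 L.
After draining 48% and refilling: 186 × 0.52 + 40 × 0.48 = 115.92 ppm.
Deficit to target: 132 − 115.92 = 16.08 mg/L.
As CaCO₃: 16.08 mg/L × 575,320 L = 9251 g; ÷ 50 g/eq ÷ 2 = 92.51 mol Na₂CO₃.
Mass: 92.51 × 106 = 9806 g.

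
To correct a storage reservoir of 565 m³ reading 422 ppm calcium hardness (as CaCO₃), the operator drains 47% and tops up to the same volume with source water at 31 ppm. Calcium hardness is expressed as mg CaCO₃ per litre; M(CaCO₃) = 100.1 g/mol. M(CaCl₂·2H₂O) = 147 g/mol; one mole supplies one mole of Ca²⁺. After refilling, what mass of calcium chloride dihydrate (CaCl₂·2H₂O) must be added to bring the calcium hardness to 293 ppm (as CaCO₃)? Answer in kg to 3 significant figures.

Volume: 565 m³ = 565,000 L.
After draining 47% and refilling: 422 × 0.53 + 31 × 0.47 = 238.23 ppm.
Deficit to target: 293 − 238.23 = 54.77 mg/L.
As CaCO₃: 54.77 mg/L × 565,000 L = 30,950 g; ÷ 100.1 = 309.1 mol Ca²⁺.
Mass: 309.1 × 147 = 45,440 g.

45.4 kg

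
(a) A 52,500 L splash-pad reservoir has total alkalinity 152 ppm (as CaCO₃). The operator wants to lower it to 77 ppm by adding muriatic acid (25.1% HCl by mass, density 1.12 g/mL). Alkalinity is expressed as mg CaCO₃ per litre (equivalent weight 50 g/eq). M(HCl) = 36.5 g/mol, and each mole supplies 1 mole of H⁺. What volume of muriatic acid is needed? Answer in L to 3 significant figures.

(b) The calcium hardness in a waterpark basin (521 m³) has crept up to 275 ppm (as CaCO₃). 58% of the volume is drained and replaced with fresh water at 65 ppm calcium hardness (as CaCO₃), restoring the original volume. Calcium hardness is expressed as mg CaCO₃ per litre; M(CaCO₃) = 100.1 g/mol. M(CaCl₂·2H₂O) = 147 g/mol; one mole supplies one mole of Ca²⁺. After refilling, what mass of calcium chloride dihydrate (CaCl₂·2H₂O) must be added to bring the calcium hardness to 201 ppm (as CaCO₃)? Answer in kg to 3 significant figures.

(a) 10.2 L; (b) 36.6 kg

(a) Alkalinity to neutralize: (152 − 77) = 75 mg/L as CaCO₃ × 52,500 L = 3938 g as CaCO₃.
(a) Equivalents of H⁺ required: 3938 ÷ 50 g/eq = 78.75 eq = 78.75 mol HCl.
(a) Mass of HCl: 78.75 × 36.5 = 2874 g.
(a) Mass of 25.1% solution: 2874 / 0.251 = 11,450 g.
(a) Volume: 11,450 g ÷ 1.12 g/mL = 10,220 mL.

(b) Volume: 521 m³ = 521,000 L.
(b) After draining 58% and refilling: 275 × 0.42 + 65 × 0.58 = 153.2 ppm.
(b) Deficit to target: 201 − 153.2 = 47.8 mg/L.
(b) As CaCO₃: 47.8 mg/L × 521,000 L = 24,900 g; ÷ 100.1 = 248.8 mol Ca²⁺.
(b) Mass: 248.8 × 147 = 36,570 g.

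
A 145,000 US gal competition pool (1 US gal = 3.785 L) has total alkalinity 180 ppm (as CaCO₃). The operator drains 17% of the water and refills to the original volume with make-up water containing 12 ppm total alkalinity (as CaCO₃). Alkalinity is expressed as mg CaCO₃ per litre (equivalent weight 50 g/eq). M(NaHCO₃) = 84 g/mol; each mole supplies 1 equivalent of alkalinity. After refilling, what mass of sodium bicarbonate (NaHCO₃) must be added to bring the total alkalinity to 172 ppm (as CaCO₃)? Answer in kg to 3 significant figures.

19.0 kg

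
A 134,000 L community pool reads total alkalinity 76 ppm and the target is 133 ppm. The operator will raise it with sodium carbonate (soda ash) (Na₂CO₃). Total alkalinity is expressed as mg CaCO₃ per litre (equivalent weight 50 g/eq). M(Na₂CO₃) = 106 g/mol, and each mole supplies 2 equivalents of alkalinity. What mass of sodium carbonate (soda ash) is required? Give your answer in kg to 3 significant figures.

Alkalinity to add: (133 − 76) = 57 mg/L as CaCO₃ × 134,000 L = 7638 g as CaCO₃.
Equivalents: 7638 g ÷ 50 g/eq = 152.8 eq.
Each mole of Na₂CO₃ supplies 2 eq, so 152.8 / 2 = 76.38 mol.
Mass: 76.38 mol × 106 g/mol = 8096 g.

8.10 kg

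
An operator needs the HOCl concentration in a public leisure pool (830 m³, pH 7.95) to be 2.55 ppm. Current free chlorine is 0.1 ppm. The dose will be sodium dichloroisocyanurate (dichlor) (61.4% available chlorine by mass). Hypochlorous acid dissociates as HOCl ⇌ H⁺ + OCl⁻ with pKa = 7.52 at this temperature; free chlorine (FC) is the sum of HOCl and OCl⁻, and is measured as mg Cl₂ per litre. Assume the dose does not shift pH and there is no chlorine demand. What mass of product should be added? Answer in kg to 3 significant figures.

12.6 kg

Volume: 830 m³ = 830,000 L.
[OCl⁻]/[HOCl] = 10^(pH − pKa) = 10^(7.95 − 7.52) = 2.692; fraction as HOCl = 1/(1 + 2.692) = 0.2709.
Free chlorine required for 2.55 ppm HOCl: 2.55 / 0.2709 = 9.413 ppm.
FC to add: 9.413 − 0.1 = 9.313 mg/L as Cl₂.
Cl₂ equivalent: 9.313 mg/L × 830,000 L = 7730 g.
Product at 61.4% available Cl: 7730 / 0.614 = 12,590 g.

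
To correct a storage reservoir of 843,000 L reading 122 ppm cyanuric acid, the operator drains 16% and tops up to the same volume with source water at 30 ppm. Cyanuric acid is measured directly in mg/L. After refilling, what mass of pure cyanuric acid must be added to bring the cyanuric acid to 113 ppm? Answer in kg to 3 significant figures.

After draining 16% and refilling: 122 × 0.84 + 30 × 0.16 = 107.28 ppm.
Deficit to target: 113 − 107.28 = 5.72 mg/L.
Mass: 5.72 mg/L × 843,000 L = 4822 g cyanuric acid.

4.82 kg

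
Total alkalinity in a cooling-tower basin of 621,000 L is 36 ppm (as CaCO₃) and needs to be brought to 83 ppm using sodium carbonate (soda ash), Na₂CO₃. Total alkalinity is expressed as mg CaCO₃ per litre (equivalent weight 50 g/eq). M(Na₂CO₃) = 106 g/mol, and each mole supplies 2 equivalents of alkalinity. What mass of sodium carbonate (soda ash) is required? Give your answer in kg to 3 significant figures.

30.9 kg

Alkalinity to add: (83 − 36) = 47 mg/L as CaCO₃ × 621,000 L = 29,190 g as CaCO₃.
Equivalents: 29,190 g ÷ 50 g/eq = 583.7 eq.
Each mole of Na₂CO₃ supplies 2 eq, so 583.7 / 2 = 291.9 mol.
Mass: 291.9 mol × 106 g/mol = 30,940 g.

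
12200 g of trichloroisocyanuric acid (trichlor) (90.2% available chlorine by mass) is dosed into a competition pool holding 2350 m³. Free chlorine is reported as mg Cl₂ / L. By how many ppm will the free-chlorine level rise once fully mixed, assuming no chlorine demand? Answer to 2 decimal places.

4.68 ppm

Volume: 2350 m³ = 2,350,000 L.
Available chlorine delivered: 12,200 g × 0.902 = 11,000 g as Cl₂.
Concentration rise: 11,000 g / 2,350,000 L = 4.683 mg/L = 4.68 ppm.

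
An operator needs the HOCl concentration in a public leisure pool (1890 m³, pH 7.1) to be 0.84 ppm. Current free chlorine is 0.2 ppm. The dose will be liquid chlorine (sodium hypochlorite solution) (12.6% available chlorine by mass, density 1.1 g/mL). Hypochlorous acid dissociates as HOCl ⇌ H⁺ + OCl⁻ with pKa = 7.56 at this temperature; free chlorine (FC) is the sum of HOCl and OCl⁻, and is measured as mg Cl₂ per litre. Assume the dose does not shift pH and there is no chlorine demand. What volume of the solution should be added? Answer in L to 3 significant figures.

Volume: 1890 m³ = 1,890,000 L.
[OCl⁻]/[HOCl] = 10^(pH − pKa) = 10^(7.1 − 7.56) = 0.3467; fraction as HOCl = 1/(1 + 0.3467) = 0.7425.
Free chlorine required for 0.84 ppm HOCl: 0.84 / 0.7425 = 1.131 ppm.
FC to add: 1.131 − 0.2 = 0.9313 mg/L as Cl₂.
Cl₂ equivalent: 0.9313 mg/L × 1,890,000 L = 1760 g.
Product at 12.6% available Cl: 1760 / 0.126 = 13,970 g.
Volume: 13,970 g ÷ 1.1 g/mL = 12,700 mL.

12.7 L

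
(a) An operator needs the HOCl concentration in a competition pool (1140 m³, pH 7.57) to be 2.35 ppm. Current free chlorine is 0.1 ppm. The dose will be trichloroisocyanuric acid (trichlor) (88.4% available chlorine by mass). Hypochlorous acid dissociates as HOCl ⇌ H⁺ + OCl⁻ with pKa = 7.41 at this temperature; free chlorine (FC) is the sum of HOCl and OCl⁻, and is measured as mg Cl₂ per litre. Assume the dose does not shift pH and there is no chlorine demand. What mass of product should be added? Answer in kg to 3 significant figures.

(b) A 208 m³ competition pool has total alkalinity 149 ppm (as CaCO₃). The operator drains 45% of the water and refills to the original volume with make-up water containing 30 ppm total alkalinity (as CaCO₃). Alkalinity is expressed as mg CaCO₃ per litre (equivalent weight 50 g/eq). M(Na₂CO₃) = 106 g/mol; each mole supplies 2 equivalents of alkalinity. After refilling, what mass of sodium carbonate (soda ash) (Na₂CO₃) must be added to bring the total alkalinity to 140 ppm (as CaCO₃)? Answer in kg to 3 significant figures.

(a) 7.28 kg; (b) 9.82 kg

(a) Volume: 1140 m³ = 1,140,000 L.
(a) [OCl⁻]/[HOCl] = 10^(pH − pKa) = 10^(7.57 − 7.41) = 1.445; fraction as HOCl = 1/(1 + 1.445) = 0.4089.
(a) Free chlorine required for 2.35 ppm HOCl: 2.35 / 0.4089 = 5.747 ppm.
(a) FC to add: 5.747 − 0.1 = 5.647 mg/L as Cl₂.
(a) Cl₂ equivalent: 5.647 mg/L × 1,140,000 L = 6437 g.
(a) Product at 88.4% available Cl: 6437 / 0.884 = 7282 g.

(b) Volume: 208 m³ = 208,000 L.
(b) After draining 45% and refilling: 149 × 0.55 + 30 × 0.45 = 95.45 ppm.
(b) Deficit to target: 140 − 95.45 = 44.55 mg/L.
(b) As CaCO₃: 44.55 mg/L × 208,000 L = 9266 g; ÷ 50 g/eq ÷ 2 = 92.66 mol Na₂CO₃.
(b) Mass: 92.66 × 106 = 9822 g.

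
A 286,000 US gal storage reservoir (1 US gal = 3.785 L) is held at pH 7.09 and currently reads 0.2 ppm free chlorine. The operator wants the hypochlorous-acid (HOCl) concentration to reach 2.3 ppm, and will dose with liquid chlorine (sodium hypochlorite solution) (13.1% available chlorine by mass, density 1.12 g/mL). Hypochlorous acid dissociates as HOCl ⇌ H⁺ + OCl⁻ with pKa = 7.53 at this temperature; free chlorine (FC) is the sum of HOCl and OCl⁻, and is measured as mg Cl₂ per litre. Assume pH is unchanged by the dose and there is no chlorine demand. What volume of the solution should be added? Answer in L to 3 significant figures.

21.7 L

Volume: 286,000 US gal × 3.785 L/gal = 1,082,510 L.
[OCl⁻]/[HOCl] = 10^(pH − pKa) = 10^(7.09 − 7.53) = 0.3631; fraction as HOCl = 1/(1 + 0.3631) = 0.7336.
Free chlorine required for 2.3 ppm HOCl: 2.3 / 0.7336 = 3.135 ppm.
FC to add: 3.135 − 0.2 = 2.935 mg/L as Cl₂.
Cl₂ equivalent: 2.935 mg/L × 1,082,510 L = 3177 g.
Product at 13.1% available Cl: 3177 / 0.131 = 24,250 g.
Volume: 24,250 g ÷ 1.12 g/mL = 21,660 mL.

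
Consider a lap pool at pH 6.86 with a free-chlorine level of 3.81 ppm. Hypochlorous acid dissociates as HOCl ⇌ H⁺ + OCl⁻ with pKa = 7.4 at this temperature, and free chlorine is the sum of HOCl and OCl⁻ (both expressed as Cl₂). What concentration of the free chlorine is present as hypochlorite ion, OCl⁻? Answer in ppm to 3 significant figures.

0.853 ppm

[OCl⁻]/[HOCl] = 10^(pH − pKa) = 10^(6.86 − 7.4) = 10^-0.54 = 0.2884.
Fraction as HOCl = 1 / (1 + 0.2884) = 0.7762.
OCl⁻ = (1 − 0.7762) × 3.81 ppm = 0.8529 ppm.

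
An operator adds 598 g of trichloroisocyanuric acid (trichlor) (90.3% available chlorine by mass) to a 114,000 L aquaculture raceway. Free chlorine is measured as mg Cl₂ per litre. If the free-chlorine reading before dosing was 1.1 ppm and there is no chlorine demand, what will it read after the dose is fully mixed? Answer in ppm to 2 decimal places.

Available chlorine delivered: 598 g × 0.903 = 540 g as Cl₂.
Concentration rise: 540 g / 114,000 L = 4.737 mg/L = 4.74 ppm.
Final FC: 1.1 + 4.74 = 5.84 ppm.

5.84 ppm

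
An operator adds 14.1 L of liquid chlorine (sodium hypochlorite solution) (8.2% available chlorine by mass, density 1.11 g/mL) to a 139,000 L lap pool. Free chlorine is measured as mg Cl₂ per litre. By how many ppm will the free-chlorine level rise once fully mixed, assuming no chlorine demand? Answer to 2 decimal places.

Mass of solution: 14.1 L × 1000 mL/L × 1.11 g/mL = 15,650 g.
Available chlorine delivered: 15,650 g × 0.082 = 1283 g as Cl₂.
Concentration rise: 1283 g / 139,000 L = 9.233 mg/L = 9.23 ppm.

9.23 ppm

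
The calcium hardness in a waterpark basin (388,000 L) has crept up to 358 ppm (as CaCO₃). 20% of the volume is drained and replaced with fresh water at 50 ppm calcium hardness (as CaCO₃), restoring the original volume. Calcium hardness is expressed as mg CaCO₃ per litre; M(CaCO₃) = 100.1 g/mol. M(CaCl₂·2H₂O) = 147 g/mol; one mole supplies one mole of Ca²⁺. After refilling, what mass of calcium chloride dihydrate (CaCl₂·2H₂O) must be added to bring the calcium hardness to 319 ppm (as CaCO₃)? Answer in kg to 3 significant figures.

After draining 20% and refilling: 358 × 0.80 + 50 × 0.20 = 296.4 ppm.
Deficit to target: 319 − 296.4 = 22.6 mg/L.
As CaCO₃: 22.6 mg/L × 388,000 L = 8769 g; ÷ 100.1 = 87.6 mol Ca²⁺.
Mass: 87.6 × 147 = 12,880 g.

12.9 kg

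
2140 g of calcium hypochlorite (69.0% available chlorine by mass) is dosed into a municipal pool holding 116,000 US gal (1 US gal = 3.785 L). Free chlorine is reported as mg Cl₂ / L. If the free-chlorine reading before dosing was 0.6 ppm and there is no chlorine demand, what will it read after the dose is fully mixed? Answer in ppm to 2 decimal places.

3.96 ppm

Volume: 116,000 US gal × 3.785 L/gal = 439,060 L.
Available chlorine delivered: 2140 g × 0.69 = 1477 g as Cl₂.
Concentration rise: 1477 g / 439,060 L = 3.363 mg/L = 3.36 ppm.
Final FC: 0.6 + 3.36 = 3.96 ppm.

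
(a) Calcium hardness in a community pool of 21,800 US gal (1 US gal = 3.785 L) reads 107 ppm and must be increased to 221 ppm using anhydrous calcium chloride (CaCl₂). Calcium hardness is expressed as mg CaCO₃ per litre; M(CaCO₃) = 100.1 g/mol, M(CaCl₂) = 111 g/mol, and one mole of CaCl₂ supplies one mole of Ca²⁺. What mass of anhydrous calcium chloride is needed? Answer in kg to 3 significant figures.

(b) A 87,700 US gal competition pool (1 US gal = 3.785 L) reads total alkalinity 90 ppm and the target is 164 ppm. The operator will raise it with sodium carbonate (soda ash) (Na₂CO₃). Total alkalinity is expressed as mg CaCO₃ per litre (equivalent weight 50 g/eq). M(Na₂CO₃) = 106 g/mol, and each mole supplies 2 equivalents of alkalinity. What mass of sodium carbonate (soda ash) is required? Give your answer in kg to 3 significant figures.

(a) Volume: 21,800 US gal × 3.785 L/gal = 82,513 L.
(a) Hardness to add: (221 − 107) = 114 mg/L as CaCO₃ × 82,513 L = 9406 g as CaCO₃.
(a) Moles of Ca²⁺ (1 mol Ca²⁺ ≡ 1 mol CaCO₃): 9406 / 100.1 g/mol = 93.97 mol.
(a) Mass of CaCl₂: 93.97 × 111 = 10,430 g.

(b) Volume: 87,700 US gal × 3.785 L/gal = 331,944 L.
(b) Alkalinity to add: (164 − 90) = 74 mg/L as CaCO₃ × 331,944 L = 24,560 g as CaCO₃.
(b) Equivalents: 24,560 g ÷ 50 g/eq = 491.3 eq.
(b) Each mole of Na₂CO₃ supplies 2 eq, so 491.3 / 2 = 245.6 mol.
(b) Mass: 245.6 mol × 106 g/mol = 26,040 g.

(a) 10.4 kg; (b) 26.0 kg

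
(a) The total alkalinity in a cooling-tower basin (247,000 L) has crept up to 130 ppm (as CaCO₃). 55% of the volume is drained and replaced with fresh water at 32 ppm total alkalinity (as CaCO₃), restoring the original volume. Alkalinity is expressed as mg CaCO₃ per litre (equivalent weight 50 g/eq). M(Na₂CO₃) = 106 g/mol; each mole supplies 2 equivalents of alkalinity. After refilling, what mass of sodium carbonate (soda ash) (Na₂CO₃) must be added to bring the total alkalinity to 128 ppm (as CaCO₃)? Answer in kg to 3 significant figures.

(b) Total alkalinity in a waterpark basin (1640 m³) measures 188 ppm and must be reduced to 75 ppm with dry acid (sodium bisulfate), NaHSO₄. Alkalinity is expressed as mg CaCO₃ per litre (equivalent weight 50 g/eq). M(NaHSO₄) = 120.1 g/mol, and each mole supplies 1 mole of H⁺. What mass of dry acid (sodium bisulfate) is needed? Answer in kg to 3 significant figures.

(a) After draining 55% and refilling: 130 × 0.45 + 32 × 0.55 = 76.1 ppm.
(a) Deficit to target: 128 − 76.1 = 51.9 mg/L.
(a) As CaCO₃: 51.9 mg/L × 247,000 L = 12,820 g; ÷ 50 g/eq ÷ 2 = 128.2 mol Na₂CO₃.
(a) Mass: 128.2 × 106 = 13,590 g.

(b) Volume: 1640 m³ = 1,640,000 L.
(b) Alkalinity to neutralize: (188 − 75) = 113 mg/L as CaCO₃ × 1,640,000 L = 185,300 g as CaCO₃.
(b) Equivalents of H⁺ required: 185,300 ÷ 50 g/eq = 3706 eq = 3706 mol NaHSO₄.
(b) Mass of NaHSO₄: 3706 × 120.1 = 445,100 g.

(a) 13.6 kg; (b) 445 kg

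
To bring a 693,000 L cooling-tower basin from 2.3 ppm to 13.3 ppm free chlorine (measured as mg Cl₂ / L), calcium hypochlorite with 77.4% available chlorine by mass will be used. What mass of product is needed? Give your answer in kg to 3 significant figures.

9.85 kg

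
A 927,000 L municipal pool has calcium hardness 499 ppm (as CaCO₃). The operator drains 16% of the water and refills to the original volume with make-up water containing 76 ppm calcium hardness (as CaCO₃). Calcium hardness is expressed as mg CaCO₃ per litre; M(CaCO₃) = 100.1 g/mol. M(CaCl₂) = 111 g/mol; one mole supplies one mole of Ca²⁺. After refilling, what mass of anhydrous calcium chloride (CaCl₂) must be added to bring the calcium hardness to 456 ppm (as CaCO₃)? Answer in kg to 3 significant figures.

25.4 kg

After draining 16% and refilling: 499 × 0.84 + 76 × 0.16 = 431.32 ppm.
Deficit to target: 456 − 431.32 = 24.68 mg/L.
As CaCO₃: 24.68 mg/L × 927,000 L = 22,880 g; ÷ 100.1 = 228.6 mol Ca²⁺.
Mass: 228.6 × 111 = 25,370 g.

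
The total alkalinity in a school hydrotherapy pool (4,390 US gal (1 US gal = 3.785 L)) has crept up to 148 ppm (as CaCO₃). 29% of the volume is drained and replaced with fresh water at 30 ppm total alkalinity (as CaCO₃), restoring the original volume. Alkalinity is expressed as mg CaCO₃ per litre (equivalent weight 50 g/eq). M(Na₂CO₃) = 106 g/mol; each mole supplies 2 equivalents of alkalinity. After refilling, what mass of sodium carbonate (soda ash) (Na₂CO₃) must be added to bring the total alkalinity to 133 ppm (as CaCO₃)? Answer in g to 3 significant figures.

339 g

Volume: 4,390 US gal × 3.785 L/gal = 16,616 L.
After draining 29% and refilling: 148 × 0.71 + 30 × 0.29 = 113.78 ppm.
Deficit to target: 133 − 113.78 = 19.22 mg/L.
As CaCO₃: 19.22 mg/L × 16,616 L = 319.4 g; ÷ 50 g/eq ÷ 2 = 3.194 mol Na₂CO₃.
Mass: 3.194 × 106 = 338.5 g.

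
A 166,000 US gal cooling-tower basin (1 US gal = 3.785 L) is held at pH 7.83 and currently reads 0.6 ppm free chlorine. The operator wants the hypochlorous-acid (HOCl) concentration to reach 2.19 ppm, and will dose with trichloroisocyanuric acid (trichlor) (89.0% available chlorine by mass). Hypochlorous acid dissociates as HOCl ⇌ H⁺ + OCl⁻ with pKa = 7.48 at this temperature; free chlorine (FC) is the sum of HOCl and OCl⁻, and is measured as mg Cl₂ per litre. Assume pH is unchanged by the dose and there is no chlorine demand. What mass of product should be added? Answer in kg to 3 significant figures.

Volume: 166,000 US gal × 3.785 L/gal = 628,310 L.
[OCl⁻]/[HOCl] = 10^(pH − pKa) = 10^(7.83 − 7.48) = 2.239; fraction as HOCl = 1/(1 + 2.239) = 0.3088.
Free chlorine required for 2.19 ppm HOCl: 2.19 / 0.3088 = 7.093 ppm.
FC to add: 7.093 − 0.6 = 6.493 mg/L as Cl₂.
Cl₂ equivalent: 6.493 mg/L × 628,310 L = 4079 g.
Product at 89.0% available Cl: 4079 / 0.89 = 4584 g.

4.58 kg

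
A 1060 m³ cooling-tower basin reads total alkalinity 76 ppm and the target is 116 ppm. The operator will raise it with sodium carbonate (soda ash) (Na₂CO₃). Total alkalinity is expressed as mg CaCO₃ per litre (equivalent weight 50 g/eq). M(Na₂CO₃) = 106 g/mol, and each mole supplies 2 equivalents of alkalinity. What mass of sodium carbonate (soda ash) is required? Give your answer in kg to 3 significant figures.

44.9 kg

Volume: 1060 m³ = 1,060,000 L.
Alkalinity to add: (116 − 76) = 40 mg/L as CaCO₃ × 1,060,000 L = 42,400 g as CaCO₃.
Equivalents: 42,400 g ÷ 50 g/eq = 848 eq.
Each mole of Na₂CO₃ supplies 2 eq, so 848 / 2 = 424 mol.
Mass: 424 mol × 106 g/mol = 44,940 g.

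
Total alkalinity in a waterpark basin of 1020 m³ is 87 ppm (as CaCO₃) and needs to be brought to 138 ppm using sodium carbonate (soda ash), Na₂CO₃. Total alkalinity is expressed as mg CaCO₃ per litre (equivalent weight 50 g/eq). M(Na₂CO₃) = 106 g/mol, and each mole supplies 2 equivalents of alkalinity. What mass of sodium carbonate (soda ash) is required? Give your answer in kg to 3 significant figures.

55.1 kg

Volume: 1020 m³ = 1,020,000 L.
Alkalinity to add: (138 − 87) = 51 mg/L as CaCO₃ × 1,020,000 L = 52,020 g as CaCO₃.
Equivalents: 52,020 g ÷ 50 g/eq = 1040 eq.
Each mole of Na₂CO₃ supplies 2 eq, so 1040 / 2 = 520.2 mol.
Mass: 520.2 mol × 106 g/mol = 55,140 g.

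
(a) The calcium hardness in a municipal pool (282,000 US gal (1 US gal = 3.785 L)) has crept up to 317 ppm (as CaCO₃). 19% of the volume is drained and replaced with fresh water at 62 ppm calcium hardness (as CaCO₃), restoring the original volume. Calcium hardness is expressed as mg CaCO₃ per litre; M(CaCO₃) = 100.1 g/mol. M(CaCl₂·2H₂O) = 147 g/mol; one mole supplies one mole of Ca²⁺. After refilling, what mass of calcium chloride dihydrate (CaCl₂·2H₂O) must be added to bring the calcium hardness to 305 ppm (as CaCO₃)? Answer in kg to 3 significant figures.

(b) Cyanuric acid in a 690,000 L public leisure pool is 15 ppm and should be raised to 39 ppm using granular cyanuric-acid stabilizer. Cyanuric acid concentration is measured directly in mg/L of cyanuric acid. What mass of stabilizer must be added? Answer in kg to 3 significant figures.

(a) Volume: 282,000 US gal × 3.785 L/gal = 1,067,370 L.
(a) After draining 19% and refilling: 317 × 0.81 + 62 × 0.19 = 268.55 ppm.
(a) Deficit to target: 305 − 268.55 = 36.45 mg/L.
(a) As CaCO₃: 36.45 mg/L × 1,067,370 L = 38,910 g; ÷ 100.1 = 388.7 mol Ca²⁺.
(a) Mass: 388.7 × 147 = 57,130 g.

(b) CYA to add: (39 − 15) = 24 mg/L × 690,000 L = 16,560 g cyanuric acid.

(a) 57.1 kg; (b) 16.6 kg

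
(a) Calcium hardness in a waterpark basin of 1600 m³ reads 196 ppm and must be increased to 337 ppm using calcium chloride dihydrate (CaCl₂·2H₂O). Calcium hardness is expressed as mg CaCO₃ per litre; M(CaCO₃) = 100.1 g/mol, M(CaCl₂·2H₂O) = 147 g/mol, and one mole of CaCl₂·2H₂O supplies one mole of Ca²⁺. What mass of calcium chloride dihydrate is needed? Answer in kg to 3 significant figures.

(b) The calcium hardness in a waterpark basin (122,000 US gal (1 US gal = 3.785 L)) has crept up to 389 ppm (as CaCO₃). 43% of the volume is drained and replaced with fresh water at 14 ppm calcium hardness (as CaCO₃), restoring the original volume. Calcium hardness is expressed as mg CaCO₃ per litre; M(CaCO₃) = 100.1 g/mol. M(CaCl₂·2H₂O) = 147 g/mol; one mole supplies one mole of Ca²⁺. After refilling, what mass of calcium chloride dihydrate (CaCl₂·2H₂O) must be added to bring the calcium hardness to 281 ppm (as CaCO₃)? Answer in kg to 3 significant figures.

(a) 331 kg; (b) 36.1 kg

(a) Volume: 1600 m³ = 1,600,000 L.
(a) Hardness to add: (337 − 196) = 141 mg/L as CaCO₃ × 1,600,000 L = 225,600 g as CaCO₃.
(a) Moles of Ca²⁺ (1 mol Ca²⁺ ≡ 1 mol CaCO₃): 225,600 / 100.1 g/mol = 2254 mol.
(a) Mass of CaCl₂·2H₂O: 2254 × 147 = 331,300 g.

(b) Volume: 122,000 US gal × 3.785 L/gal = 461,770 L.
(b) After draining 43% and refilling: 389 × 0.57 + 14 × 0.43 = 227.75 ppm.
(b) Deficit to target: 281 − 227.75 = 53.25 mg/L.
(b) As CaCO₃: 53.25 mg/L × 461,770 L = 24,590 g; ÷ 100.1 = 245.6 mol Ca²⁺.
(b) Mass: 245.6 × 147 = 36,110 g.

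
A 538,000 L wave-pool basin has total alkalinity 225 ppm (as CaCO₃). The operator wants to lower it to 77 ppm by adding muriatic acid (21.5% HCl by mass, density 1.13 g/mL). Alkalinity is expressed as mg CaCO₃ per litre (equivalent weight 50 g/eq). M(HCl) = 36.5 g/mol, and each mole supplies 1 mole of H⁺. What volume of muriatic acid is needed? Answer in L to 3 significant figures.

239 L

Alkalinity to neutralize: (225 − 77) = 148 mg/L as CaCO₃ × 538,000 L = 79,620 g as CaCO₃.
Equivalents of H⁺ required: 79,620 ÷ 50 g/eq = 1592 eq = 1592 mol HCl.
Mass of HCl: 1592 × 36.5 = 58,130 g.
Mass of 21.5% solution: 58,130 / 0.215 = 270,400 g.
Volume: 270,400 g ÷ 1.13 g/mL = 239,200 mL.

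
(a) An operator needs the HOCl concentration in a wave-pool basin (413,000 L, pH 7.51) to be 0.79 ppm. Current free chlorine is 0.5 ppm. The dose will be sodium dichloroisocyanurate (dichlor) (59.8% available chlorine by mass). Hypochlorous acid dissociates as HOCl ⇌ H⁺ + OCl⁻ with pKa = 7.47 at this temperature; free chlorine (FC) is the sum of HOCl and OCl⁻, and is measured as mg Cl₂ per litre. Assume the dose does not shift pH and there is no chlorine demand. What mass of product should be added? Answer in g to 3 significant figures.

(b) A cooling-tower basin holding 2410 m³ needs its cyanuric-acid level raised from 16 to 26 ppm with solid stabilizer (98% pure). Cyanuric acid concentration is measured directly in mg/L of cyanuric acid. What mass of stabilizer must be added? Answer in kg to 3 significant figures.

(a) [OCl⁻]/[HOCl] = 10^(pH − pKa) = 10^(7.51 − 7.47) = 1.096; fraction as HOCl = 1/(1 + 1.096) = 0.477.
(a) Free chlorine required for 0.79 ppm HOCl: 0.79 / 0.477 = 1.656 ppm.
(a) FC to add: 1.656 − 0.5 = 1.156 mg/L as Cl₂.
(a) Cl₂ equivalent: 1.156 mg/L × 413,000 L = 477.5 g.
(a) Product at 59.8% available Cl: 477.5 / 0.598 = 798.5 g.

(b) Volume: 2410 m³ = 2,410,000 L.
(b) CYA to add: (26 − 16) = 10 mg/L × 2,410,000 L = 24,100 g cyanuric acid.
(b) At 98% purity: 24,100 / 0.98 = 24,590 g product.

(a) 799 g; (b) 24.6 kg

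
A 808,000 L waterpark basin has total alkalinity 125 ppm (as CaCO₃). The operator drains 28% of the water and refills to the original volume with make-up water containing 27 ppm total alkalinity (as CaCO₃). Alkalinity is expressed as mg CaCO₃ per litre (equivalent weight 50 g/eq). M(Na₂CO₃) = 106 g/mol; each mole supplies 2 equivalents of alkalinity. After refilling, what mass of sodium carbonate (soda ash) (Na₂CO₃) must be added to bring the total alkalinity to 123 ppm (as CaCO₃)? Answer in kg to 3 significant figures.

After draining 28% and refilling: 125 × 0.72 + 27 × 0.28 = 97.56 ppm.
Deficit to target: 123 − 97.56 = 25.44 mg/L.
As CaCO₃: 25.44 mg/L × 808,000 L = 20,560 g; ÷ 50 g/eq ÷ 2 = 205.6 mol Na₂CO₃.
Mass: 205.6 × 106 = 21,790 g.

21.8 kg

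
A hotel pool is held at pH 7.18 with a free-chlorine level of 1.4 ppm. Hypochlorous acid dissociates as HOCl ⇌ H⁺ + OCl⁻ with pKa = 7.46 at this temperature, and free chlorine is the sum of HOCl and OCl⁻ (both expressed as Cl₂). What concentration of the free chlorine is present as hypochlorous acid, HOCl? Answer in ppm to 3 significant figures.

[OCl⁻]/[HOCl] = 10^(pH − pKa) = 10^(7.18 − 7.46) = 10^-0.28 = 0.5248.
Fraction as HOCl = 1 / (1 + 0.5248) = 0.6558.
HOCl = 0.6558 × 1.4 ppm = 0.9181 ppm.

0.918 ppm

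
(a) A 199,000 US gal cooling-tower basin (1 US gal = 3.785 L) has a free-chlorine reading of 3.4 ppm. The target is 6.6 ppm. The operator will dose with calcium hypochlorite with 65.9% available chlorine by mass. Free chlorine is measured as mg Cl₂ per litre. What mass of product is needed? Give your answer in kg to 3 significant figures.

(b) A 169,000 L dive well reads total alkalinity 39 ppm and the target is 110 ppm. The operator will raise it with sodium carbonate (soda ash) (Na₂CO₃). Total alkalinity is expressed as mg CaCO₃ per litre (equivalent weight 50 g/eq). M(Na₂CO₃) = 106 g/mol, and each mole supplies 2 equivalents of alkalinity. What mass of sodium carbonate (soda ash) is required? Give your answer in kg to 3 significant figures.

(a) 3.66 kg; (b) 12.7 kg

(a) Volume: 199,000 US gal × 3.785 L/gal = 753,215 L.
(a) Chlorine deficit: 6.6 − 3.4 = 3.2 ppm = 3.2 mg/L as Cl₂.
(a) Cl₂ equivalent needed: 3.2 mg/L × 753,215 L = 2,410,000 mg = 2410 g.
(a) Product at 65.9% available chlorine: 2410 / 0.659 = 3657 g.

(b) Alkalinity to add: (110 − 39) = 71 mg/L as CaCO₃ × 169,000 L = 12,000 g as CaCO₃.
(b) Equivalents: 12,000 g ÷ 50 g/eq = 240 eq.
(b) Each mole of Na₂CO₃ supplies 2 eq, so 240 / 2 = 120 mol.
(b) Mass: 120 mol × 106 g/mol = 12,720 g.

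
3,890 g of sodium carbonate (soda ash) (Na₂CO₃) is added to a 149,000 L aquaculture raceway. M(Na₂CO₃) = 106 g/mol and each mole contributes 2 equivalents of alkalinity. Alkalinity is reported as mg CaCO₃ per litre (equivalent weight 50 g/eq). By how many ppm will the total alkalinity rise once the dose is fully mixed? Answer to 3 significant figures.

24.6 ppm

Moles of Na₂CO₃: 3,890 g ÷ 106 g/mol = 36.7 mol → 73.4 eq of alkalinity.
As CaCO₃: 73.4 eq × 50 g/eq = 3670 g.
Rise: 3670 g / 149,000 L × 1000 = 24.63 mg/L.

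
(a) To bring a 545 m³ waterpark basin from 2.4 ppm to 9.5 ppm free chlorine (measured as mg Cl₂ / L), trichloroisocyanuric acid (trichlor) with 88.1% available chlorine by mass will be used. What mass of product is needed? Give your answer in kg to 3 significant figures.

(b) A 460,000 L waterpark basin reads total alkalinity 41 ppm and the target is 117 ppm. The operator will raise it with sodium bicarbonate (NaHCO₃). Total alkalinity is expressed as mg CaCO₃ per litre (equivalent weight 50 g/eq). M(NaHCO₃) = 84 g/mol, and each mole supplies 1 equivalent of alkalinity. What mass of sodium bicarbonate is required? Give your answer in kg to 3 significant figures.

(a) Volume: 545 m³ = 545,000 L.
(a) Chlorine deficit: 9.5 − 2.4 = 7.1 ppm = 7.1 mg/L as Cl₂.
(a) Cl₂ equivalent needed: 7.1 mg/L × 545,000 L = 3,870,000 mg = 3870 g.
(a) Product at 88.1% available chlorine: 3870 / 0.881 = 4392 g.

(b) Alkalinity to add: (117 − 41) = 76 mg/L as CaCO₃ × 460,000 L = 34,960 g as CaCO₃.
(b) Equivalents: 34,960 g ÷ 50 g/eq = 699.2 eq.
(b) NaHCO₃ supplies 1 eq per mole → 699.2 mol.
(b) Mass: 699.2 mol × 84 g/mol = 58,730 g.

(a) 4.39 kg; (b) 58.7 kg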